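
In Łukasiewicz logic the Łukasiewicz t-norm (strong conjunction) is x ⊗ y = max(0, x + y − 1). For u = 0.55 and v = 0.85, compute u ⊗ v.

u ⊗ v = max(0, 0.55 + 0.85 − 1) = max(0, 0.40) = 0.40
For comparison, the Gödel (minimum) t-norm min(x, y) would give 0.55.

0.40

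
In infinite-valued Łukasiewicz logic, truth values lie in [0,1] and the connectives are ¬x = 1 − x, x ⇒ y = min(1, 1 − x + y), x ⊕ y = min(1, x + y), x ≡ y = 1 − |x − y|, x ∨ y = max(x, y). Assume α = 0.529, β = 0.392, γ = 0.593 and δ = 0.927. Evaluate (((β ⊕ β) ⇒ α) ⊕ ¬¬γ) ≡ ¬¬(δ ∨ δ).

0.927

β ⊕ β = min(1, 0.392 + 0.392) = min(1, 0.784) = 0.784
(β ⊕ β) ⇒ α = min(1, 1 − 0.784 + 0.529) = min(1, 0.745) = 0.745
¬γ = 1 − 0.593 = 0.407
¬¬γ = 1 − 0.407 = 0.593
((β ⊕ β) ⇒ α) ⊕ ¬¬γ = min(1, 0.745 + 0.593) = min(1, 1.338) = 1.000
δ ∨ δ = max(0.927, 0.927) = 0.927
¬(δ ∨ δ) = 1 − 0.927 = 0.073
¬¬(δ ∨ δ) = 1 − 0.073 = 0.927
(((β ⊕ β) ⇒ α) ⊕ ¬¬γ) ≡ ¬¬(δ ∨ δ) = 1 − |1.000 − 0.927| = 1 − 0.073 = 0.927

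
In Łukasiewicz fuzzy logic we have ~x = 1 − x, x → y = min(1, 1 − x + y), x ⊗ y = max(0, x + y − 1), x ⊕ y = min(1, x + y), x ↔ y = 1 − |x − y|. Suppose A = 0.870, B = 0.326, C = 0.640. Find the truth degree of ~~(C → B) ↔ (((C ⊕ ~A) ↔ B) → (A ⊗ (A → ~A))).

0.888

C → B = min(1, 1 − 0.640 + 0.326) = min(1, 0.686) = 0.686
~(C → B) = 1 − 0.686 = 0.314
~~(C → B) = 1 − 0.314 = 0.686
~A = 1 − 0.870 = 0.130
C ⊕ ~A = min(1, 0.640 + 0.130) = min(1, 0.770) = 0.770
(C ⊕ ~A) ↔ B = 1 − |0.770 − 0.326| = 1 − 0.444 = 0.556
A → ~A = min(1, 1 − 0.870 + 0.130) = min(1, 0.260) = 0.260
A ⊗ (A → ~A) = max(0, 0.870 + 0.260 − 1) = max(0, 0.130) = 0.130
((C ⊕ ~A) ↔ B) → (A ⊗ (A → ~A)) = min(1, 1 − 0.556 + 0.130) = min(1, 0.574) = 0.574
~~(C → B) ↔ (((C ⊕ ~A) ↔ B) → (A ⊗ (A → ~A))) = 1 − |0.686 − 0.574| = 1 − 0.112 = 0.888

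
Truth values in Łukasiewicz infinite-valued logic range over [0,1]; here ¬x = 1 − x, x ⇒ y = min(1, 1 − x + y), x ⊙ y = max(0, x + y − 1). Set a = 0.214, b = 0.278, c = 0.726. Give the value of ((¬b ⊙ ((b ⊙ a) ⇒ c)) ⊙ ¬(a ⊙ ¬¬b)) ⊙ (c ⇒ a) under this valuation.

¬b = 1 − 0.278 = 0.722
b ⊙ a = max(0, 0.278 + 0.214 − 1) = max(0, -0.508) = 0.000
(b ⊙ a) ⇒ c = min(1, 1 − 0.000 + 0.726) = min(1, 1.726) = 1.000
¬b ⊙ ((b ⊙ a) ⇒ c) = max(0, 0.722 + 1.000 − 1) = max(0, 0.722) = 0.722
¬¬b = 1 − 0.722 = 0.278
a ⊙ ¬¬b = max(0, 0.214 + 0.278 − 1) = max(0, -0.508) = 0.000
¬(a ⊙ ¬¬b) = 1 − 0.000 = 1.000
(¬b ⊙ ((b ⊙ a) ⇒ c)) ⊙ ¬(a ⊙ ¬¬b) = max(0, 0.722 + 1.000 − 1) = max(0, 0.722) = 0.722
c ⇒ a = min(1, 1 − 0.726 + 0.214) = min(1, 0.488) = 0.488
((¬b ⊙ ((b ⊙ a) ⇒ c)) ⊙ ¬(a ⊙ ¬¬b)) ⊙ (c ⇒ a) = max(0, 0.722 + 0.488 − 1) = max(0, 0.210) = 0.210

0.210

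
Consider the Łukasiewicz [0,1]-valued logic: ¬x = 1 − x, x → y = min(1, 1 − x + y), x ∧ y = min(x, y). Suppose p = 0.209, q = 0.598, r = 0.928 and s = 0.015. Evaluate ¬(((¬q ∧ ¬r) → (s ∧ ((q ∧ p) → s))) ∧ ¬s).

¬q = 1 − 0.598 = 0.402
¬r = 1 − 0.928 = 0.072
¬q ∧ ¬r = min(0.402, 0.072) = 0.072
q ∧ p = min(0.598, 0.209) = 0.209
(q ∧ p) → s = min(1, 1 − 0.209 + 0.015) = min(1, 0.806) = 0.806
s ∧ ((q ∧ p) → s) = min(0.015, 0.806) = 0.015
(¬q ∧ ¬r) → (s ∧ ((q ∧ p) → s)) = min(1, 1 − 0.072 + 0.015) = min(1, 0.943) = 0.943
¬s = 1 − 0.015 = 0.985
((¬q ∧ ¬r) → (s ∧ ((q ∧ p) → s))) ∧ ¬s = min(0.943, 0.985) = 0.943
¬(((¬q ∧ ¬r) → (s ∧ ((q ∧ p) → s))) ∧ ¬s) = 1 − 0.943 = 0.057

0.057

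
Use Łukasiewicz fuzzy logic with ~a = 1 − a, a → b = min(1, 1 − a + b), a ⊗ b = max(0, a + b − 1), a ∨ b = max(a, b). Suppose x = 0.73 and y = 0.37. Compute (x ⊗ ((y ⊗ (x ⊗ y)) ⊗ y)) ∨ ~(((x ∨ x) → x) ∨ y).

0.00

x ⊗ y = max(0, 0.73 + 0.37 − 1) = max(0, 0.10) = 0.10
y ⊗ (x ⊗ y) = max(0, 0.37 + 0.10 − 1) = max(0, -0.53) = 0.00
(y ⊗ (x ⊗ y)) ⊗ y = max(0, 0.00 + 0.37 − 1) = max(0, -0.63) = 0.00
x ⊗ ((y ⊗ (x ⊗ y)) ⊗ y) = max(0, 0.73 + 0.00 − 1) = max(0, -0.27) = 0.00
x ∨ x = max(0.73, 0.73) = 0.73
(x ∨ x) → x = min(1, 1 − 0.73 + 0.73) = min(1, 1.00) = 1.00
((x ∨ x) → x) ∨ y = max(1.00, 0.37) = 1.00
~(((x ∨ x) → x) ∨ y) = 1 − 1.00 = 0.00
(x ⊗ ((y ⊗ (x ⊗ y)) ⊗ y)) ∨ ~(((x ∨ x) → x) ∨ y) = max(0.00, 0.00) = 0.00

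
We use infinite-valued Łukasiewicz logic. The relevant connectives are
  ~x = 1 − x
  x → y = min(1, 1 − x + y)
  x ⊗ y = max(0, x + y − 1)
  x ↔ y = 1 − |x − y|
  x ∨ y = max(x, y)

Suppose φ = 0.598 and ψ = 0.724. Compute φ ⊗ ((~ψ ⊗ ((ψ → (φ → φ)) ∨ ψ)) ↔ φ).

0.276

~ψ = 1 − 0.724 = 0.276
φ → φ = min(1, 1 − 0.598 + 0.598) = min(1, 1.000) = 1.000
ψ → (φ → φ) = min(1, 1 − 0.724 + 1.000) = min(1, 1.276) = 1.000
(ψ → (φ → φ)) ∨ ψ = max(1.000, 0.724) = 1.000
~ψ ⊗ ((ψ → (φ → φ)) ∨ ψ) = max(0, 0.276 + 1.000 − 1) = max(0, 0.276) = 0.276
(~ψ ⊗ ((ψ → (φ → φ)) ∨ ψ)) ↔ φ = 1 − |0.276 − 0.598| = 1 − 0.322 = 0.678
φ ⊗ ((~ψ ⊗ ((ψ → (φ → φ)) ∨ ψ)) ↔ φ) = max(0, 0.598 + 0.678 − 1) = max(0, 0.276) = 0.276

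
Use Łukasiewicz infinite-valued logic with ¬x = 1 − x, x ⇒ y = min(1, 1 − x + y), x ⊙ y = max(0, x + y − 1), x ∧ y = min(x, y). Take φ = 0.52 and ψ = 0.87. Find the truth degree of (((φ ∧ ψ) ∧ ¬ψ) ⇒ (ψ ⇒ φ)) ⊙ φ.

0.52

φ ∧ ψ = min(0.52, 0.87) = 0.52
¬ψ = 1 − 0.87 = 0.13
(φ ∧ ψ) ∧ ¬ψ = min(0.52, 0.13) = 0.13
ψ ⇒ φ = min(1, 1 − 0.87 + 0.52) = min(1, 0.65) = 0.65
((φ ∧ ψ) ∧ ¬ψ) ⇒ (ψ ⇒ φ) = min(1, 1 − 0.13 + 0.65) = min(1, 1.52) = 1.00
(((φ ∧ ψ) ∧ ¬ψ) ⇒ (ψ ⇒ φ)) ⊙ φ = max(0, 1.00 + 0.52 − 1) = max(0, 0.52) = 0.52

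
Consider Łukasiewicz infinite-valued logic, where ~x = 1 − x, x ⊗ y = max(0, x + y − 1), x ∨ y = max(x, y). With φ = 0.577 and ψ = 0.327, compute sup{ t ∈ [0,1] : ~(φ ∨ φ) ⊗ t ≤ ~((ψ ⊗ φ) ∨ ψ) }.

φ ∨ φ = max(0.577, 0.577) = 0.577
~(φ ∨ φ) = 1 − 0.577 = 0.423
So the left factor is ~(φ ∨ φ) = 0.423.
ψ ⊗ φ = max(0, 0.327 + 0.577 − 1) = max(0, -0.096) = 0.000
(ψ ⊗ φ) ∨ ψ = max(0.000, 0.327) = 0.327
~((ψ ⊗ φ) ∨ ψ) = 1 − 0.327 = 0.673
So the right-hand bound is ~((ψ ⊗ φ) ∨ ψ) = 0.673.
The residuum of the Łukasiewicz t-norm gives the supremum: min(1, 1 − 0.423 + 0.673).
1 − 0.423 + 0.673 = 1.250, so t = min(1, 1.250) = 1.000.
Check: 0.423 ⊗ 1.000 = max(0, 0.423) = 0.423 ≤ 0.673.

1.000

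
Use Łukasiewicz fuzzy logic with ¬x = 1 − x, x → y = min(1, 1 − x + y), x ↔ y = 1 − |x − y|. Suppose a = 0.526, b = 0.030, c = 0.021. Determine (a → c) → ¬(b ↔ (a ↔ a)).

1.000

a → c = min(1, 1 − 0.526 + 0.021) = min(1, 0.495) = 0.495
a ↔ a = 1 − |0.526 − 0.526| = 1 − 0.000 = 1.000
b ↔ (a ↔ a) = 1 − |0.030 − 1.000| = 1 − 0.970 = 0.030
¬(b ↔ (a ↔ a)) = 1 − 0.030 = 0.970
(a → c) → ¬(b ↔ (a ↔ a)) = min(1, 1 − 0.495 + 0.970) = min(1, 1.475) = 1.000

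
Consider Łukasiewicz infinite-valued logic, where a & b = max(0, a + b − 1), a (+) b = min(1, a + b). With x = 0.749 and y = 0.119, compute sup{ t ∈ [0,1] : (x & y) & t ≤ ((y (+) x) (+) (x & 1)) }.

1.000

x & y = max(0, 0.749 + 0.119 − 1) = max(0, -0.132) = 0.000
So the left factor is x & y = 0.000.
y (+) x = min(1, 0.119 + 0.749) = min(1, 0.868) = 0.868
x & 1 = max(0, 0.749 + 1.000 − 1) = max(0, 0.749) = 0.749
(y (+) x) (+) (x & 1) = min(1, 0.868 + 0.749) = min(1, 1.617) = 1.000
So the right-hand bound is (y (+) x) (+) (x & 1) = 1.000.
The residuum of the Łukasiewicz t-norm gives the supremum: min(1, 1 − 0.000 + 1.000).
1 − 0.000 + 1.000 = 2.000, so t = min(1, 2.000) = 1.000.
Check: 0.000 & 1.000 = max(0, 0.000) = 0.000 ≤ 1.000.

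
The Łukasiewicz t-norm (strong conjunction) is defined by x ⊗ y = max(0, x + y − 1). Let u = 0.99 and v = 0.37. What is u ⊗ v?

u ⊗ v = max(0, 0.99 + 0.37 − 1) = max(0, 0.36) = 0.36
For comparison, the Gödel (minimum) t-norm min(x, y) would give 0.37.

0.36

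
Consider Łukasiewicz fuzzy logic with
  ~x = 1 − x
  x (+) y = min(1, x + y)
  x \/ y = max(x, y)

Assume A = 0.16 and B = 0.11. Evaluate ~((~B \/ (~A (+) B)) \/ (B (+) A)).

~B = 1 − 0.11 = 0.89
~A = 1 − 0.16 = 0.84
~A (+) B = min(1, 0.84 + 0.11) = min(1, 0.95) = 0.95
~B \/ (~A (+) B) = max(0.89, 0.95) = 0.95
B (+) A = min(1, 0.11 + 0.16) = min(1, 0.27) = 0.27
(~B \/ (~A (+) B)) \/ (B (+) A) = max(0.95, 0.27) = 0.95
~((~B \/ (~A (+) B)) \/ (B (+) A)) = 1 − 0.95 = 0.05

0.05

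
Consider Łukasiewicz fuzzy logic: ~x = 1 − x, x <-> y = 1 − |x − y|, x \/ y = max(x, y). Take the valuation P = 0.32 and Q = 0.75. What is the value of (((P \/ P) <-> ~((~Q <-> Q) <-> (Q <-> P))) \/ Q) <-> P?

0.57

P \/ P = max(0.32, 0.32) = 0.32
~Q = 1 − 0.75 = 0.25
~Q <-> Q = 1 − |0.25 − 0.75| = 1 − 0.50 = 0.50
Q <-> P = 1 − |0.75 − 0.32| = 1 − 0.43 = 0.57
(~Q <-> Q) <-> (Q <-> P) = 1 − |0.50 − 0.57| = 1 − 0.07 = 0.93
~((~Q <-> Q) <-> (Q <-> P)) = 1 − 0.93 = 0.07
(P \/ P) <-> ~((~Q <-> Q) <-> (Q <-> P)) = 1 − |0.32 − 0.07| = 1 − 0.25 = 0.75
((P \/ P) <-> ~((~Q <-> Q) <-> (Q <-> P))) \/ Q = max(0.75, 0.75) = 0.75
(((P \/ P) <-> ~((~Q <-> Q) <-> (Q <-> P))) \/ Q) <-> P = 1 − |0.75 − 0.32| = 1 − 0.43 = 0.57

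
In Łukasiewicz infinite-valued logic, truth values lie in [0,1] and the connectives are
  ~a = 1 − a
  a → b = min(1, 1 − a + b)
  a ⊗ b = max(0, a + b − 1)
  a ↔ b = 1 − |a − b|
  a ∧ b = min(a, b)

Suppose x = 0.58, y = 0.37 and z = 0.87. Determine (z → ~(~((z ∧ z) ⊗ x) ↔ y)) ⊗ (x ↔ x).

0.31

z ∧ z = min(0.87, 0.87) = 0.87
(z ∧ z) ⊗ x = max(0, 0.87 + 0.58 − 1) = max(0, 0.45) = 0.45
~((z ∧ z) ⊗ x) = 1 − 0.45 = 0.55
~((z ∧ z) ⊗ x) ↔ y = 1 − |0.55 − 0.37| = 1 − 0.18 = 0.82
~(~((z ∧ z) ⊗ x) ↔ y) = 1 − 0.82 = 0.18
z → ~(~((z ∧ z) ⊗ x) ↔ y) = min(1, 1 − 0.87 + 0.18) = min(1, 0.31) = 0.31
x ↔ x = 1 − |0.58 − 0.58| = 1 − 0.00 = 1.00
(z → ~(~((z ∧ z) ⊗ x) ↔ y)) ⊗ (x ↔ x) = max(0, 0.31 + 1.00 − 1) = max(0, 0.31) = 0.31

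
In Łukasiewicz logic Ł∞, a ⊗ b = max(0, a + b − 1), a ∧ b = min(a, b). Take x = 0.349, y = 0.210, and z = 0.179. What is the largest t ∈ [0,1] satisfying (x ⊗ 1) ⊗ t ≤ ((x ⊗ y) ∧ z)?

x ⊗ 1 = max(0, 0.349 + 1.000 − 1) = max(0, 0.349) = 0.349
So the left factor is x ⊗ 1 = 0.349.
x ⊗ y = max(0, 0.349 + 0.210 − 1) = max(0, -0.441) = 0.000
(x ⊗ y) ∧ z = min(0.000, 0.179) = 0.000
So the right-hand bound is (x ⊗ y) ∧ z = 0.000.
The residuum of the Łukasiewicz t-norm gives the supremum: min(1, 1 − 0.349 + 0.000).
1 − 0.349 + 0.000 = 0.651, so t = min(1, 0.651) = 0.651.
Check: 0.349 ⊗ 0.651 = max(0, 0.000) = 0.000 ≤ 0.000.

0.651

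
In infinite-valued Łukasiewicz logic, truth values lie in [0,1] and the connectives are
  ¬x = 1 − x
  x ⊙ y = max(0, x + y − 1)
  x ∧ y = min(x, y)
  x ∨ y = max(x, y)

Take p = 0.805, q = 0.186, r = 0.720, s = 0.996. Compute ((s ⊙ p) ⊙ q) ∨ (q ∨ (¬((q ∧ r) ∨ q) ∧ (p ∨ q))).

0.805

s ⊙ p = max(0, 0.996 + 0.805 − 1) = max(0, 0.801) = 0.801
(s ⊙ p) ⊙ q = max(0, 0.801 + 0.186 − 1) = max(0, -0.013) = 0.000
q ∧ r = min(0.186, 0.720) = 0.186
(q ∧ r) ∨ q = max(0.186, 0.186) = 0.186
¬((q ∧ r) ∨ q) = 1 − 0.186 = 0.814
p ∨ q = max(0.805, 0.186) = 0.805
¬((q ∧ r) ∨ q) ∧ (p ∨ q) = min(0.814, 0.805) = 0.805
q ∨ (¬((q ∧ r) ∨ q) ∧ (p ∨ q)) = max(0.186, 0.805) = 0.805
((s ⊙ p) ⊙ q) ∨ (q ∨ (¬((q ∧ r) ∨ q) ∧ (p ∨ q))) = max(0.000, 0.805) = 0.805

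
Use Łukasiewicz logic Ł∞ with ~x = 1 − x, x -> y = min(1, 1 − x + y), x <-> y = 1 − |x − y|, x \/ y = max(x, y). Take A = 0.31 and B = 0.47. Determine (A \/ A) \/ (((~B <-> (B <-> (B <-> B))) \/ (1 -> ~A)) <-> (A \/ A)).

0.37

A \/ A = max(0.31, 0.31) = 0.31
~B = 1 − 0.47 = 0.53
B <-> B = 1 − |0.47 − 0.47| = 1 − 0.00 = 1.00
B <-> (B <-> B) = 1 − |0.47 − 1.00| = 1 − 0.53 = 0.47
~B <-> (B <-> (B <-> B)) = 1 − |0.53 − 0.47| = 1 − 0.06 = 0.94
~A = 1 − 0.31 = 0.69
1 -> ~A = min(1, 1 − 1.00 + 0.69) = min(1, 0.69) = 0.69
(~B <-> (B <-> (B <-> B))) \/ (1 -> ~A) = max(0.94, 0.69) = 0.94
((~B <-> (B <-> (B <-> B))) \/ (1 -> ~A)) <-> (A \/ A) = 1 − |0.94 − 0.31| = 1 − 0.63 = 0.37
(A \/ A) \/ (((~B <-> (B <-> (B <-> B))) \/ (1 -> ~A)) <-> (A \/ A)) = max(0.31, 0.37) = 0.37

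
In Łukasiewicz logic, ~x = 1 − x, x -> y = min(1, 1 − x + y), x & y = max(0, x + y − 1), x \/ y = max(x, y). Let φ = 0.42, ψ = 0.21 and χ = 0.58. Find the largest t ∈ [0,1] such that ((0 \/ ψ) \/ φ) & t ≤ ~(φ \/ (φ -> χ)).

0 \/ ψ = max(0.00, 0.21) = 0.21
(0 \/ ψ) \/ φ = max(0.21, 0.42) = 0.42
So the left factor is (0 \/ ψ) \/ φ = 0.42.
φ -> χ = min(1, 1 − 0.42 + 0.58) = min(1, 1.16) = 1.00
φ \/ (φ -> χ) = max(0.42, 1.00) = 1.00
~(φ \/ (φ -> χ)) = 1 − 1.00 = 0.00
So the right-hand bound is ~(φ \/ (φ -> χ)) = 0.00.
The residuum of the Łukasiewicz t-norm gives the supremum: min(1, 1 − 0.42 + 0.00).
1 − 0.42 + 0.00 = 0.58, so t = min(1, 0.58) = 0.58.
Check: 0.42 & 0.58 = max(0, 0.00) = 0.00 ≤ 0.00.

0.58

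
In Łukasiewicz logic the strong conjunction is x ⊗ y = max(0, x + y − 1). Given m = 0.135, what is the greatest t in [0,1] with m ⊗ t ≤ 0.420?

The residuum of the Łukasiewicz t-norm gives the supremum: min(1, 1 − 0.135 + 0.420).
1 − 0.135 + 0.420 = 1.285, so t = min(1, 1.285) = 1.000.
Check: 0.135 ⊗ 1.000 = max(0, 0.135) = 0.135 ≤ 0.420.

1.000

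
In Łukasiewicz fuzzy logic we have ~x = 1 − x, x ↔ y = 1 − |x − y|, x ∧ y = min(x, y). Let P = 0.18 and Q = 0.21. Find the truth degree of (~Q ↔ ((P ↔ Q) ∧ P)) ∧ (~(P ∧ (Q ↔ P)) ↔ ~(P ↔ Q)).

~Q = 1 − 0.21 = 0.79
P ↔ Q = 1 − |0.18 − 0.21| = 1 − 0.03 = 0.97
(P ↔ Q) ∧ P = min(0.97, 0.18) = 0.18
~Q ↔ ((P ↔ Q) ∧ P) = 1 − |0.79 − 0.18| = 1 − 0.61 = 0.39
Q ↔ P = 1 − |0.21 − 0.18| = 1 − 0.03 = 0.97
P ∧ (Q ↔ P) = min(0.18, 0.97) = 0.18
~(P ∧ (Q ↔ P)) = 1 − 0.18 = 0.82
~(P ↔ Q) = 1 − 0.97 = 0.03
~(P ∧ (Q ↔ P)) ↔ ~(P ↔ Q) = 1 − |0.82 − 0.03| = 1 − 0.79 = 0.21
(~Q ↔ ((P ↔ Q) ∧ P)) ∧ (~(P ∧ (Q ↔ P)) ↔ ~(P ↔ Q)) = min(0.39, 0.21) = 0.21

0.21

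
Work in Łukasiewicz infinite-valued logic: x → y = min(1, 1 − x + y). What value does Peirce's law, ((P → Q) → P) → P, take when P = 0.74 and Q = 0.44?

P → Q = min(1, 1 − 0.74 + 0.44) = min(1, 0.70) = 0.70
(P → Q) → P = min(1, 1 − 0.70 + 0.74) = min(1, 1.04) = 1.00
((P → Q) → P) → P = min(1, 1 − 1.00 + 0.74) = min(1, 0.74) = 0.74
(The value 0.74 < 1 shows this instance is not satisfied; not a Ł∞-tautology in general.)

0.74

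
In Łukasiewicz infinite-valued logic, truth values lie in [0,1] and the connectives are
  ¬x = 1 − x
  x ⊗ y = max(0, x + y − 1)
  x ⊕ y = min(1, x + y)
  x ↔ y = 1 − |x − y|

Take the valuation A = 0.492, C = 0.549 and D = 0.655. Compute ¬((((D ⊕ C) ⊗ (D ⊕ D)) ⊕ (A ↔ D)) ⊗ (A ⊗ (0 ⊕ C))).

D ⊕ C = min(1, 0.655 + 0.549) = min(1, 1.204) = 1.000
D ⊕ D = min(1, 0.655 + 0.655) = min(1, 1.310) = 1.000
(D ⊕ C) ⊗ (D ⊕ D) = max(0, 1.000 + 1.000 − 1) = max(0, 1.000) = 1.000
A ↔ D = 1 − |0.492 − 0.655| = 1 − 0.163 = 0.837
((D ⊕ C) ⊗ (D ⊕ D)) ⊕ (A ↔ D) = min(1, 1.000 + 0.837) = min(1, 1.837) = 1.000
0 ⊕ C = min(1, 0.000 + 0.549) = min(1, 0.549) = 0.549
A ⊗ (0 ⊕ C) = max(0, 0.492 + 0.549 − 1) = max(0, 0.041) = 0.041
(((D ⊕ C) ⊗ (D ⊕ D)) ⊕ (A ↔ D)) ⊗ (A ⊗ (0 ⊕ C)) = max(0, 1.000 + 0.041 − 1) = max(0, 0.041) = 0.041
¬((((D ⊕ C) ⊗ (D ⊕ D)) ⊕ (A ↔ D)) ⊗ (A ⊗ (0 ⊕ C))) = 1 − 0.041 = 0.959

0.959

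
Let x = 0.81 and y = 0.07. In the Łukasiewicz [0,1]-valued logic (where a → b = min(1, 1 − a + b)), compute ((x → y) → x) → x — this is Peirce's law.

x → y = min(1, 1 − 0.81 + 0.07) = min(1, 0.26) = 0.26
(x → y) → x = min(1, 1 − 0.26 + 0.81) = min(1, 1.55) = 1.00
((x → y) → x) → x = min(1, 1 − 1.00 + 0.81) = min(1, 0.81) = 0.81
(The value 0.81 < 1 shows this instance is not satisfied; not a Ł∞-tautology in general.)

0.81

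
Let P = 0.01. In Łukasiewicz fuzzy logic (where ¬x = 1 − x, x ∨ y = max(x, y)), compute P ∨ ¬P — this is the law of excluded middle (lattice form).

¬P = 1 − 0.01 = 0.99
P ∨ ¬P = max(0.01, 0.99) = 0.99
(The value 0.99 < 1 shows this instance is not satisfied; not a Ł∞-tautology — its value is max(a, 1−a).)

0.99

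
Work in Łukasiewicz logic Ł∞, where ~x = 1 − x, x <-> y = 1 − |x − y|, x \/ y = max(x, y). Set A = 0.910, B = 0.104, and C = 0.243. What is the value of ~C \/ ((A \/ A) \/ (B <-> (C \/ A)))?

~C = 1 − 0.243 = 0.757
A \/ A = max(0.910, 0.910) = 0.910
C \/ A = max(0.243, 0.910) = 0.910
B <-> (C \/ A) = 1 − |0.104 − 0.910| = 1 − 0.806 = 0.194
(A \/ A) \/ (B <-> (C \/ A)) = max(0.910, 0.194) = 0.910
~C \/ ((A \/ A) \/ (B <-> (C \/ A))) = max(0.757, 0.910) = 0.910

0.910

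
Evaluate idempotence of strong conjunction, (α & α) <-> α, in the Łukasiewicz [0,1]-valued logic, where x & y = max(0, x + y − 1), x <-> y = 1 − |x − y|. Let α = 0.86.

α & α = max(0, 0.86 + 0.86 − 1) = max(0, 0.72) = 0.72
(α & α) <-> α = 1 − |0.72 − 0.86| = 1 − 0.14 = 0.86
(The value 0.86 < 1 shows this instance is not satisfied; fails in Ł∞ since a ⊗ a = max(0, 2a−1) ≠ a in general.)

0.86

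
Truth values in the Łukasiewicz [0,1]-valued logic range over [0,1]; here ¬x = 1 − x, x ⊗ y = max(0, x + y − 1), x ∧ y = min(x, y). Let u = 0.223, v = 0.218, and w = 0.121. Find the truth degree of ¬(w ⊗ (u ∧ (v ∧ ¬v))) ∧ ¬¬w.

0.121

¬v = 1 − 0.218 = 0.782
v ∧ ¬v = min(0.218, 0.782) = 0.218
u ∧ (v ∧ ¬v) = min(0.223, 0.218) = 0.218
w ⊗ (u ∧ (v ∧ ¬v)) = max(0, 0.121 + 0.218 − 1) = max(0, -0.661) = 0.000
¬(w ⊗ (u ∧ (v ∧ ¬v))) = 1 − 0.000 = 1.000
¬w = 1 − 0.121 = 0.879
¬¬w = 1 − 0.879 = 0.121
¬(w ⊗ (u ∧ (v ∧ ¬v))) ∧ ¬¬w = min(1.000, 0.121) = 0.121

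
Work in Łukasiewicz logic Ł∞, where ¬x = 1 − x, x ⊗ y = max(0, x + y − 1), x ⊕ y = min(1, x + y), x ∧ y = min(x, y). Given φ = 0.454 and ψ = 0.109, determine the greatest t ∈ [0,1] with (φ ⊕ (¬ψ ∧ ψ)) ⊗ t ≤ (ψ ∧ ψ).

0.546

¬ψ = 1 − 0.109 = 0.891
¬ψ ∧ ψ = min(0.891, 0.109) = 0.109
φ ⊕ (¬ψ ∧ ψ) = min(1, 0.454 + 0.109) = min(1, 0.563) = 0.563
So the left factor is φ ⊕ (¬ψ ∧ ψ) = 0.563.
ψ ∧ ψ = min(0.109, 0.109) = 0.109
So the right-hand bound is ψ ∧ ψ = 0.109.
The residuum of the Łukasiewicz t-norm gives the supremum: min(1, 1 − 0.563 + 0.109).
1 − 0.563 + 0.109 = 0.546, so t = min(1, 0.546) = 0.546.
Check: 0.563 ⊗ 0.546 = max(0, 0.109) = 0.109 ≤ 0.109.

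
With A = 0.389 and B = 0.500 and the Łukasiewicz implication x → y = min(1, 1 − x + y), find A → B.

1.000

A → B = min(1, 1 − 0.389 + 0.500) = min(1, 1.111) = 1.000
For comparison, the Gödel implication (1 if x ≤ y else y) would give 1.000.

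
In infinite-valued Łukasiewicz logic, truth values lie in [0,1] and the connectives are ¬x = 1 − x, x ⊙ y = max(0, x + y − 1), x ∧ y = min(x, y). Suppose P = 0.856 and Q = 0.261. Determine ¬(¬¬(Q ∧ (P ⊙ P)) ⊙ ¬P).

1.000

P ⊙ P = max(0, 0.856 + 0.856 − 1) = max(0, 0.712) = 0.712
Q ∧ (P ⊙ P) = min(0.261, 0.712) = 0.261
¬(Q ∧ (P ⊙ P)) = 1 − 0.261 = 0.739
¬¬(Q ∧ (P ⊙ P)) = 1 − 0.739 = 0.261
¬P = 1 − 0.856 = 0.144
¬¬(Q ∧ (P ⊙ P)) ⊙ ¬P = max(0, 0.261 + 0.144 − 1) = max(0, -0.595) = 0.000
¬(¬¬(Q ∧ (P ⊙ P)) ⊙ ¬P) = 1 − 0.000 = 1.000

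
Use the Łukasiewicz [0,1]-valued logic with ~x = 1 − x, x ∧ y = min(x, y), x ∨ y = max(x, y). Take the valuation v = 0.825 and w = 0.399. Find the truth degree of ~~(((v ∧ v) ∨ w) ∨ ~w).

0.825

v ∧ v = min(0.825, 0.825) = 0.825
(v ∧ v) ∨ w = max(0.825, 0.399) = 0.825
~w = 1 − 0.399 = 0.601
((v ∧ v) ∨ w) ∨ ~w = max(0.825, 0.601) = 0.825
~(((v ∧ v) ∨ w) ∨ ~w) = 1 − 0.825 = 0.175
~~(((v ∧ v) ∨ w) ∨ ~w) = 1 − 0.175 = 0.825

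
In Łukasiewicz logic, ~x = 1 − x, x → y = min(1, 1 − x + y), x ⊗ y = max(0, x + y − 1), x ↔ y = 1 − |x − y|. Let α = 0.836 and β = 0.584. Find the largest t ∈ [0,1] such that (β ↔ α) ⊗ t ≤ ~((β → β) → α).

β ↔ α = 1 − |0.584 − 0.836| = 1 − 0.252 = 0.748
So the left factor is β ↔ α = 0.748.
β → β = min(1, 1 − 0.584 + 0.584) = min(1, 1.000) = 1.000
(β → β) → α = min(1, 1 − 1.000 + 0.836) = min(1, 0.836) = 0.836
~((β → β) → α) = 1 − 0.836 = 0.164
So the right-hand bound is ~((β → β) → α) = 0.164.
The residuum of the Łukasiewicz t-norm gives the supremum: min(1, 1 − 0.748 + 0.164).
1 − 0.748 + 0.164 = 0.416, so t = min(1, 0.416) = 0.416.
Check: 0.748 ⊗ 0.416 = max(0, 0.164) = 0.164 ≤ 0.164.

0.416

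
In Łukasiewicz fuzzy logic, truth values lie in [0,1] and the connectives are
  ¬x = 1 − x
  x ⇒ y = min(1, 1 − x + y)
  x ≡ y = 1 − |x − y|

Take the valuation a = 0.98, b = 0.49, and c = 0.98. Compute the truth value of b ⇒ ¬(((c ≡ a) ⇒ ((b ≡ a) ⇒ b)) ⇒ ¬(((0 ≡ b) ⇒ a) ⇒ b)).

c ≡ a = 1 − |0.98 − 0.98| = 1 − 0.00 = 1.00
b ≡ a = 1 − |0.49 − 0.98| = 1 − 0.49 = 0.51
(b ≡ a) ⇒ b = min(1, 1 − 0.51 + 0.49) = min(1, 0.98) = 0.98
(c ≡ a) ⇒ ((b ≡ a) ⇒ b) = min(1, 1 − 1.00 + 0.98) = min(1, 0.98) = 0.98
0 ≡ b = 1 − |0.00 − 0.49| = 1 − 0.49 = 0.51
(0 ≡ b) ⇒ a = min(1, 1 − 0.51 + 0.98) = min(1, 1.47) = 1.00
((0 ≡ b) ⇒ a) ⇒ b = min(1, 1 − 1.00 + 0.49) = min(1, 0.49) = 0.49
¬(((0 ≡ b) ⇒ a) ⇒ b) = 1 − 0.49 = 0.51
((c ≡ a) ⇒ ((b ≡ a) ⇒ b)) ⇒ ¬(((0 ≡ b) ⇒ a) ⇒ b) = min(1, 1 − 0.98 + 0.51) = min(1, 0.53) = 0.53
¬(((c ≡ a) ⇒ ((b ≡ a) ⇒ b)) ⇒ ¬(((0 ≡ b) ⇒ a) ⇒ b)) = 1 − 0.53 = 0.47
b ⇒ ¬(((c ≡ a) ⇒ ((b ≡ a) ⇒ b)) ⇒ ¬(((0 ≡ b) ⇒ a) ⇒ b)) = min(1, 1 − 0.49 + 0.47) = min(1, 0.98) = 0.98

0.98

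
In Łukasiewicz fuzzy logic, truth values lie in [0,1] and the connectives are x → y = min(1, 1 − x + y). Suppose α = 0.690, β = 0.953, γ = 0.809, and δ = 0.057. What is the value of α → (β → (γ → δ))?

γ → δ = min(1, 1 − 0.809 + 0.057) = min(1, 0.248) = 0.248
β → (γ → δ) = min(1, 1 − 0.953 + 0.248) = min(1, 0.295) = 0.295
α → (β → (γ → δ)) = min(1, 1 − 0.690 + 0.295) = min(1, 0.605) = 0.605

0.605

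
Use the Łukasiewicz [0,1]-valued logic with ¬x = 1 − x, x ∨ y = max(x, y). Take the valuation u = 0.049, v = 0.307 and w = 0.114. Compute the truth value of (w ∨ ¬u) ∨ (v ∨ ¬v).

¬u = 1 − 0.049 = 0.951
w ∨ ¬u = max(0.114, 0.951) = 0.951
¬v = 1 − 0.307 = 0.693
v ∨ ¬v = max(0.307, 0.693) = 0.693
(w ∨ ¬u) ∨ (v ∨ ¬v) = max(0.951, 0.693) = 0.951

0.951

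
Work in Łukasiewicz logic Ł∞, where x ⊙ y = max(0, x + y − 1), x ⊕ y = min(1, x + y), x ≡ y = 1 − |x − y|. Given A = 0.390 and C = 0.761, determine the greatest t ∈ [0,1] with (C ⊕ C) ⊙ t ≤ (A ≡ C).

C ⊕ C = min(1, 0.761 + 0.761) = min(1, 1.522) = 1.000
So the left factor is C ⊕ C = 1.000.
A ≡ C = 1 − |0.390 − 0.761| = 1 − 0.371 = 0.629
So the right-hand bound is A ≡ C = 0.629.
The residuum of the Łukasiewicz t-norm gives the supremum: min(1, 1 − 1.000 + 0.629).
1 − 1.000 + 0.629 = 0.629, so t = min(1, 0.629) = 0.629.
Check: 1.000 ⊙ 0.629 = max(0, 0.629) = 0.629 ≤ 0.629.

0.629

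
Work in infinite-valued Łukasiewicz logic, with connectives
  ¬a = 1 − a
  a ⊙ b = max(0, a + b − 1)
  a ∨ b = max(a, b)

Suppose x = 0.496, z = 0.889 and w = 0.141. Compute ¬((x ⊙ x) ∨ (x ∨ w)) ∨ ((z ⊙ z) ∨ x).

x ⊙ x = max(0, 0.496 + 0.496 − 1) = max(0, -0.008) = 0.000
x ∨ w = max(0.496, 0.141) = 0.496
(x ⊙ x) ∨ (x ∨ w) = max(0.000, 0.496) = 0.496
¬((x ⊙ x) ∨ (x ∨ w)) = 1 − 0.496 = 0.504
z ⊙ z = max(0, 0.889 + 0.889 − 1) = max(0, 0.778) = 0.778
(z ⊙ z) ∨ x = max(0.778, 0.496) = 0.778
¬((x ⊙ x) ∨ (x ∨ w)) ∨ ((z ⊙ z) ∨ x) = max(0.504, 0.778) = 0.778

0.778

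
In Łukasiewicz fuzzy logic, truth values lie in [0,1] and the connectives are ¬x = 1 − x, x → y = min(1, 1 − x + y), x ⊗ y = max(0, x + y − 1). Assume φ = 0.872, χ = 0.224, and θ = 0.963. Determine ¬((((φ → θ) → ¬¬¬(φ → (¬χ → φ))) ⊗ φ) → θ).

0.000

φ → θ = min(1, 1 − 0.872 + 0.963) = min(1, 1.091) = 1.000
¬χ = 1 − 0.224 = 0.776
¬χ → φ = min(1, 1 − 0.776 + 0.872) = min(1, 1.096) = 1.000
φ → (¬χ → φ) = min(1, 1 − 0.872 + 1.000) = min(1, 1.128) = 1.000
¬(φ → (¬χ → φ)) = 1 − 1.000 = 0.000
¬¬(φ → (¬χ → φ)) = 1 − 0.000 = 1.000
¬¬¬(φ → (¬χ → φ)) = 1 − 1.000 = 0.000
(φ → θ) → ¬¬¬(φ → (¬χ → φ)) = min(1, 1 − 1.000 + 0.000) = min(1, 0.000) = 0.000
((φ → θ) → ¬¬¬(φ → (¬χ → φ))) ⊗ φ = max(0, 0.000 + 0.872 − 1) = max(0, -0.128) = 0.000
(((φ → θ) → ¬¬¬(φ → (¬χ → φ))) ⊗ φ) → θ = min(1, 1 − 0.000 + 0.963) = min(1, 1.963) = 1.000
¬((((φ → θ) → ¬¬¬(φ → (¬χ → φ))) ⊗ φ) → θ) = 1 − 1.000 = 0.000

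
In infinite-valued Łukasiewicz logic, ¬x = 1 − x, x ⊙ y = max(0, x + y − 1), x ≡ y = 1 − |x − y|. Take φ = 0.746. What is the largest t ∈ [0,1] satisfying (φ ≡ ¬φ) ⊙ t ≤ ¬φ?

¬φ = 1 − 0.746 = 0.254
φ ≡ ¬φ = 1 − |0.746 − 0.254| = 1 − 0.492 = 0.508
So the left factor is φ ≡ ¬φ = 0.508.
So the right-hand bound is ¬φ = 0.254.
The residuum of the Łukasiewicz t-norm gives the supremum: min(1, 1 − 0.508 + 0.254).
1 − 0.508 + 0.254 = 0.746, so t = min(1, 0.746) = 0.746.
Check: 0.508 ⊙ 0.746 = max(0, 0.254) = 0.254 ≤ 0.254.

0.746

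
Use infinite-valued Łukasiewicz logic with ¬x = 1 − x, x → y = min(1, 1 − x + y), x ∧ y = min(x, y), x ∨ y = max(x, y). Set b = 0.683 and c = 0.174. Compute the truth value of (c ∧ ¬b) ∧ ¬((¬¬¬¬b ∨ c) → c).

¬b = 1 − 0.683 = 0.317
c ∧ ¬b = min(0.174, 0.317) = 0.174
¬¬b = 1 − 0.317 = 0.683
¬¬¬b = 1 − 0.683 = 0.317
¬¬¬¬b = 1 − 0.317 = 0.683
¬¬¬¬b ∨ c = max(0.683, 0.174) = 0.683
(¬¬¬¬b ∨ c) → c = min(1, 1 − 0.683 + 0.174) = min(1, 0.491) = 0.491
¬((¬¬¬¬b ∨ c) → c) = 1 − 0.491 = 0.509
(c ∧ ¬b) ∧ ¬((¬¬¬¬b ∨ c) → c) = min(0.174, 0.509) = 0.174

0.174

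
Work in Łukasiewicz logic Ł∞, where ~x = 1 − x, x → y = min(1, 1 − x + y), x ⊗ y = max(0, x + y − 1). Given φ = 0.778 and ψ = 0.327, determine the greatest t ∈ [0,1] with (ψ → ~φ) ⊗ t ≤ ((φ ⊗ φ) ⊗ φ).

~φ = 1 − 0.778 = 0.222
ψ → ~φ = min(1, 1 − 0.327 + 0.222) = min(1, 0.895) = 0.895
So the left factor is ψ → ~φ = 0.895.
φ ⊗ φ = max(0, 0.778 + 0.778 − 1) = max(0, 0.556) = 0.556
(φ ⊗ φ) ⊗ φ = max(0, 0.556 + 0.778 − 1) = max(0, 0.334) = 0.334
So the right-hand bound is (φ ⊗ φ) ⊗ φ = 0.334.
The residuum of the Łukasiewicz t-norm gives the supremum: min(1, 1 − 0.895 + 0.334).
1 − 0.895 + 0.334 = 0.439, so t = min(1, 0.439) = 0.439.
Check: 0.895 ⊗ 0.439 = max(0, 0.334) = 0.334 ≤ 0.334.

0.439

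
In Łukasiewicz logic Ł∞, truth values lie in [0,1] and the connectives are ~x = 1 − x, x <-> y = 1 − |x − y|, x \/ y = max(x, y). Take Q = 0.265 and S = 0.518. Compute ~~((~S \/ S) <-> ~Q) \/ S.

~S = 1 − 0.518 = 0.482
~S \/ S = max(0.482, 0.518) = 0.518
~Q = 1 − 0.265 = 0.735
(~S \/ S) <-> ~Q = 1 − |0.518 − 0.735| = 1 − 0.217 = 0.783
~((~S \/ S) <-> ~Q) = 1 − 0.783 = 0.217
~~((~S \/ S) <-> ~Q) = 1 − 0.217 = 0.783
~~((~S \/ S) <-> ~Q) \/ S = max(0.783, 0.518) = 0.783

0.783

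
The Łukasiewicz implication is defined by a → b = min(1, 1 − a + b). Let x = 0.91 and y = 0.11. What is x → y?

x → y = min(1, 1 − 0.91 + 0.11) = min(1, 0.20) = 0.20
For comparison, the Gödel implication (1 if a ≤ b else b) would give 0.11.

0.20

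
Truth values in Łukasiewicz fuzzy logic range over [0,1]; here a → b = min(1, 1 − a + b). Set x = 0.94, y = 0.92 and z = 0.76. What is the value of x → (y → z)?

0.90

y → z = min(1, 1 − 0.92 + 0.76) = min(1, 0.84) = 0.84
x → (y → z) = min(1, 1 − 0.94 + 0.84) = min(1, 0.90) = 0.90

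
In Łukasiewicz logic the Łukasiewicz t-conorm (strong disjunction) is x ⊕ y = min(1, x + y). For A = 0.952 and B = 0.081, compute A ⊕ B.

1.000

A ⊕ B = min(1, 0.952 + 0.081) = min(1, 1.033) = 1.000
For comparison, the Gödel t-conorm max(x, y) would give 0.952.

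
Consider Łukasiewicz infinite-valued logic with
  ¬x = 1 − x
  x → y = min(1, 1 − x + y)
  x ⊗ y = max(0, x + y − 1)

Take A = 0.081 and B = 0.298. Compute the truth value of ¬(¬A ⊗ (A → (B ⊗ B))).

¬A = 1 − 0.081 = 0.919
B ⊗ B = max(0, 0.298 + 0.298 − 1) = max(0, -0.404) = 0.000
A → (B ⊗ B) = min(1, 1 − 0.081 + 0.000) = min(1, 0.919) = 0.919
¬A ⊗ (A → (B ⊗ B)) = max(0, 0.919 + 0.919 − 1) = max(0, 0.838) = 0.838
¬(¬A ⊗ (A → (B ⊗ B))) = 1 − 0.838 = 0.162

0.162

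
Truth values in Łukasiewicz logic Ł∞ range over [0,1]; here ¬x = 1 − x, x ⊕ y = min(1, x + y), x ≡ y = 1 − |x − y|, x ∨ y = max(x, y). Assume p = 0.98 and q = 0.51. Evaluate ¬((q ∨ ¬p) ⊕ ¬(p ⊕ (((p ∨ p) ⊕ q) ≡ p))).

¬p = 1 − 0.98 = 0.02
q ∨ ¬p = max(0.51, 0.02) = 0.51
p ∨ p = max(0.98, 0.98) = 0.98
(p ∨ p) ⊕ q = min(1, 0.98 + 0.51) = min(1, 1.49) = 1.00
((p ∨ p) ⊕ q) ≡ p = 1 − |1.00 − 0.98| = 1 − 0.02 = 0.98
p ⊕ (((p ∨ p) ⊕ q) ≡ p) = min(1, 0.98 + 0.98) = min(1, 1.96) = 1.00
¬(p ⊕ (((p ∨ p) ⊕ q) ≡ p)) = 1 − 1.00 = 0.00
(q ∨ ¬p) ⊕ ¬(p ⊕ (((p ∨ p) ⊕ q) ≡ p)) = min(1, 0.51 + 0.00) = min(1, 0.51) = 0.51
¬((q ∨ ¬p) ⊕ ¬(p ⊕ (((p ∨ p) ⊕ q) ≡ p))) = 1 − 0.51 = 0.49

0.49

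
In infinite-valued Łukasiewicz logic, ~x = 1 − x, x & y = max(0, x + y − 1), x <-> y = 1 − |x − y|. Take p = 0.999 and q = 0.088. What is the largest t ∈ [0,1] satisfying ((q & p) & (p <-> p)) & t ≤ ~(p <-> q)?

1.000

q & p = max(0, 0.088 + 0.999 − 1) = max(0, 0.087) = 0.087
p <-> p = 1 − |0.999 − 0.999| = 1 − 0.000 = 1.000
(q & p) & (p <-> p) = max(0, 0.087 + 1.000 − 1) = max(0, 0.087) = 0.087
So the left factor is (q & p) & (p <-> p) = 0.087.
p <-> q = 1 − |0.999 − 0.088| = 1 − 0.911 = 0.089
~(p <-> q) = 1 − 0.089 = 0.911
So the right-hand bound is ~(p <-> q) = 0.911.
The residuum of the Łukasiewicz t-norm gives the supremum: min(1, 1 − 0.087 + 0.911).
1 − 0.087 + 0.911 = 1.824, so t = min(1, 1.824) = 1.000.
Check: 0.087 & 1.000 = max(0, 0.087) = 0.087 ≤ 0.911.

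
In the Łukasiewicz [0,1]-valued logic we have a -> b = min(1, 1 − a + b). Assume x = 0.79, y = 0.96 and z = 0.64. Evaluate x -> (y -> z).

0.89

y -> z = min(1, 1 − 0.96 + 0.64) = min(1, 0.68) = 0.68
x -> (y -> z) = min(1, 1 − 0.79 + 0.68) = min(1, 0.89) = 0.89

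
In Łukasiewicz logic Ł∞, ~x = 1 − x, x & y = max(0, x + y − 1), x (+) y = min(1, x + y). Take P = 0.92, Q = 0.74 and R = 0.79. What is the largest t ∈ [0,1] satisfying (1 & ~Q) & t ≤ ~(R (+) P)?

~Q = 1 − 0.74 = 0.26
1 & ~Q = max(0, 1.00 + 0.26 − 1) = max(0, 0.26) = 0.26
So the left factor is 1 & ~Q = 0.26.
R (+) P = min(1, 0.79 + 0.92) = min(1, 1.71) = 1.00
~(R (+) P) = 1 − 1.00 = 0.00
So the right-hand bound is ~(R (+) P) = 0.00.
The residuum of the Łukasiewicz t-norm gives the supremum: min(1, 1 − 0.26 + 0.00).
1 − 0.26 + 0.00 = 0.74, so t = min(1, 0.74) = 0.74.
Check: 0.26 & 0.74 = max(0, 0.00) = 0.00 ≤ 0.00.

0.74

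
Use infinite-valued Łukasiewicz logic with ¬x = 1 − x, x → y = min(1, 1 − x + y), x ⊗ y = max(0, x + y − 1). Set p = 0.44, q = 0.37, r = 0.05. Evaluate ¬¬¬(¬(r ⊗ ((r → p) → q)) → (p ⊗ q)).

r → p = min(1, 1 − 0.05 + 0.44) = min(1, 1.39) = 1.00
(r → p) → q = min(1, 1 − 1.00 + 0.37) = min(1, 0.37) = 0.37
r ⊗ ((r → p) → q) = max(0, 0.05 + 0.37 − 1) = max(0, -0.58) = 0.00
¬(r ⊗ ((r → p) → q)) = 1 − 0.00 = 1.00
p ⊗ q = max(0, 0.44 + 0.37 − 1) = max(0, -0.19) = 0.00
¬(r ⊗ ((r → p) → q)) → (p ⊗ q) = min(1, 1 − 1.00 + 0.00) = min(1, 0.00) = 0.00
¬(¬(r ⊗ ((r → p) → q)) → (p ⊗ q)) = 1 − 0.00 = 1.00
¬¬(¬(r ⊗ ((r → p) → q)) → (p ⊗ q)) = 1 − 1.00 = 0.00
¬¬¬(¬(r ⊗ ((r → p) → q)) → (p ⊗ q)) = 1 − 0.00 = 1.00

1.00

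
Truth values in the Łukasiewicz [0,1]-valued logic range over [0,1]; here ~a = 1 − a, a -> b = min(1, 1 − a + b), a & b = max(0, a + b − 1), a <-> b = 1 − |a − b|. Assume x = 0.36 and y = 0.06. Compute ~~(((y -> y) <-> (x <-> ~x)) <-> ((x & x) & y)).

y -> y = min(1, 1 − 0.06 + 0.06) = min(1, 1.00) = 1.00
~x = 1 − 0.36 = 0.64
x <-> ~x = 1 − |0.36 − 0.64| = 1 − 0.28 = 0.72
(y -> y) <-> (x <-> ~x) = 1 − |1.00 − 0.72| = 1 − 0.28 = 0.72
x & x = max(0, 0.36 + 0.36 − 1) = max(0, -0.28) = 0.00
(x & x) & y = max(0, 0.00 + 0.06 − 1) = max(0, -0.94) = 0.00
((y -> y) <-> (x <-> ~x)) <-> ((x & x) & y) = 1 − |0.72 − 0.00| = 1 − 0.72 = 0.28
~(((y -> y) <-> (x <-> ~x)) <-> ((x & x) & y)) = 1 − 0.28 = 0.72
~~(((y -> y) <-> (x <-> ~x)) <-> ((x & x) & y)) = 1 − 0.72 = 0.28

0.28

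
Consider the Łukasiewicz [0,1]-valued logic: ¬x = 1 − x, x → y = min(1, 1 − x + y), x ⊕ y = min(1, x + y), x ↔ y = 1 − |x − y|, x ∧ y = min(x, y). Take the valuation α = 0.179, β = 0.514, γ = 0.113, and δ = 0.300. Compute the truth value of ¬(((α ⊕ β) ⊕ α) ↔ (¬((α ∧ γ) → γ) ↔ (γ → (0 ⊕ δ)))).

0.872

α ⊕ β = min(1, 0.179 + 0.514) = min(1, 0.693) = 0.693
(α ⊕ β) ⊕ α = min(1, 0.693 + 0.179) = min(1, 0.872) = 0.872
α ∧ γ = min(0.179, 0.113) = 0.113
(α ∧ γ) → γ = min(1, 1 − 0.113 + 0.113) = min(1, 1.000) = 1.000
¬((α ∧ γ) → γ) = 1 − 1.000 = 0.000
0 ⊕ δ = min(1, 0.000 + 0.300) = min(1, 0.300) = 0.300
γ → (0 ⊕ δ) = min(1, 1 − 0.113 + 0.300) = min(1, 1.187) = 1.000
¬((α ∧ γ) → γ) ↔ (γ → (0 ⊕ δ)) = 1 − |0.000 − 1.000| = 1 − 1.000 = 0.000
((α ⊕ β) ⊕ α) ↔ (¬((α ∧ γ) → γ) ↔ (γ → (0 ⊕ δ))) = 1 − |0.872 − 0.000| = 1 − 0.872 = 0.128
¬(((α ⊕ β) ⊕ α) ↔ (¬((α ∧ γ) → γ) ↔ (γ → (0 ⊕ δ)))) = 1 − 0.128 = 0.872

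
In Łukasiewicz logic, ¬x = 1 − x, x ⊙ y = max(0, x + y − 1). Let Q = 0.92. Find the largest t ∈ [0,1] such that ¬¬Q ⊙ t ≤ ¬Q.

¬Q = 1 − 0.92 = 0.08
¬¬Q = 1 − 0.08 = 0.92
So the left factor is ¬¬Q = 0.92.
So the right-hand bound is ¬Q = 0.08.
The residuum of the Łukasiewicz t-norm gives the supremum: min(1, 1 − 0.92 + 0.08).
1 − 0.92 + 0.08 = 0.16, so t = min(1, 0.16) = 0.16.
Check: 0.92 ⊙ 0.16 = max(0, 0.08) = 0.08 ≤ 0.08.

0.16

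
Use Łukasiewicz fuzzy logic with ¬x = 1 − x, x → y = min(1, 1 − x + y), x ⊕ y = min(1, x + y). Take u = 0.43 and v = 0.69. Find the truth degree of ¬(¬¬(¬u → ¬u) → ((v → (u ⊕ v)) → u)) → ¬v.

¬u = 1 − 0.43 = 0.57
¬u → ¬u = min(1, 1 − 0.57 + 0.57) = min(1, 1.00) = 1.00
¬(¬u → ¬u) = 1 − 1.00 = 0.00
¬¬(¬u → ¬u) = 1 − 0.00 = 1.00
u ⊕ v = min(1, 0.43 + 0.69) = min(1, 1.12) = 1.00
v → (u ⊕ v) = min(1, 1 − 0.69 + 1.00) = min(1, 1.31) = 1.00
(v → (u ⊕ v)) → u = min(1, 1 − 1.00 + 0.43) = min(1, 0.43) = 0.43
¬¬(¬u → ¬u) → ((v → (u ⊕ v)) → u) = min(1, 1 − 1.00 + 0.43) = min(1, 0.43) = 0.43
¬(¬¬(¬u → ¬u) → ((v → (u ⊕ v)) → u)) = 1 − 0.43 = 0.57
¬v = 1 − 0.69 = 0.31
¬(¬¬(¬u → ¬u) → ((v → (u ⊕ v)) → u)) → ¬v = min(1, 1 − 0.57 + 0.31) = min(1, 0.74) = 0.74

0.74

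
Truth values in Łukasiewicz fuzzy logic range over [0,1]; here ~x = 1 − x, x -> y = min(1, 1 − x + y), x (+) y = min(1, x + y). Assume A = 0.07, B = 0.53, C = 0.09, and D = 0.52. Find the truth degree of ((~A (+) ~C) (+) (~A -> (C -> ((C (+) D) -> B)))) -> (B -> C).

~A = 1 − 0.07 = 0.93
~C = 1 − 0.09 = 0.91
~A (+) ~C = min(1, 0.93 + 0.91) = min(1, 1.84) = 1.00
C (+) D = min(1, 0.09 + 0.52) = min(1, 0.61) = 0.61
(C (+) D) -> B = min(1, 1 − 0.61 + 0.53) = min(1, 0.92) = 0.92
C -> ((C (+) D) -> B) = min(1, 1 − 0.09 + 0.92) = min(1, 1.83) = 1.00
~A -> (C -> ((C (+) D) -> B)) = min(1, 1 − 0.93 + 1.00) = min(1, 1.07) = 1.00
(~A (+) ~C) (+) (~A -> (C -> ((C (+) D) -> B))) = min(1, 1.00 + 1.00) = min(1, 2.00) = 1.00
B -> C = min(1, 1 − 0.53 + 0.09) = min(1, 0.56) = 0.56
((~A (+) ~C) (+) (~A -> (C -> ((C (+) D) -> B)))) -> (B -> C) = min(1, 1 − 1.00 + 0.56) = min(1, 0.56) = 0.56

0.56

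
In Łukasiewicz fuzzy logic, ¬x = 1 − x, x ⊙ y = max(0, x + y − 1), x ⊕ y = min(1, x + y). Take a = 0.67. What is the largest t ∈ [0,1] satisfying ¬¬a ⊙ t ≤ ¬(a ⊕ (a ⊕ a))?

0.33

¬a = 1 − 0.67 = 0.33
¬¬a = 1 − 0.33 = 0.67
So the left factor is ¬¬a = 0.67.
a ⊕ a = min(1, 0.67 + 0.67) = min(1, 1.34) = 1.00
a ⊕ (a ⊕ a) = min(1, 0.67 + 1.00) = min(1, 1.67) = 1.00
¬(a ⊕ (a ⊕ a)) = 1 − 1.00 = 0.00
So the right-hand bound is ¬(a ⊕ (a ⊕ a)) = 0.00.
The residuum of the Łukasiewicz t-norm gives the supremum: min(1, 1 − 0.67 + 0.00).
1 − 0.67 + 0.00 = 0.33, so t = min(1, 0.33) = 0.33.
Check: 0.67 ⊙ 0.33 = max(0, 0.00) = 0.00 ≤ 0.00.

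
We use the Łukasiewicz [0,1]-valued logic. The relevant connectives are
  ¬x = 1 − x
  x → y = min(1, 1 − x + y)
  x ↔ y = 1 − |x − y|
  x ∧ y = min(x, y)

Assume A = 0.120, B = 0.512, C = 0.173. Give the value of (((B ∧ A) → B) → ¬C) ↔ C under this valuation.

0.346

B ∧ A = min(0.512, 0.120) = 0.120
(B ∧ A) → B = min(1, 1 − 0.120 + 0.512) = min(1, 1.392) = 1.000
¬C = 1 − 0.173 = 0.827
((B ∧ A) → B) → ¬C = min(1, 1 − 1.000 + 0.827) = min(1, 0.827) = 0.827
(((B ∧ A) → B) → ¬C) ↔ C = 1 − |0.827 − 0.173| = 1 − 0.654 = 0.346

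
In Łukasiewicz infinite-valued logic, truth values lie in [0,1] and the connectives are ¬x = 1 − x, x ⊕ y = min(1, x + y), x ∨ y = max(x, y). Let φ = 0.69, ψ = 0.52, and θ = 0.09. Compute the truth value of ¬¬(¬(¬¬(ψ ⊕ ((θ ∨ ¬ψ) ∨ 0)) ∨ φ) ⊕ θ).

¬ψ = 1 − 0.52 = 0.48
θ ∨ ¬ψ = max(0.09, 0.48) = 0.48
(θ ∨ ¬ψ) ∨ 0 = max(0.48, 0.00) = 0.48
ψ ⊕ ((θ ∨ ¬ψ) ∨ 0) = min(1, 0.52 + 0.48) = min(1, 1.00) = 1.00
¬(ψ ⊕ ((θ ∨ ¬ψ) ∨ 0)) = 1 − 1.00 = 0.00
¬¬(ψ ⊕ ((θ ∨ ¬ψ) ∨ 0)) = 1 − 0.00 = 1.00
¬¬(ψ ⊕ ((θ ∨ ¬ψ) ∨ 0)) ∨ φ = max(1.00, 0.69) = 1.00
¬(¬¬(ψ ⊕ ((θ ∨ ¬ψ) ∨ 0)) ∨ φ) = 1 − 1.00 = 0.00
¬(¬¬(ψ ⊕ ((θ ∨ ¬ψ) ∨ 0)) ∨ φ) ⊕ θ = min(1, 0.00 + 0.09) = min(1, 0.09) = 0.09
¬(¬(¬¬(ψ ⊕ ((θ ∨ ¬ψ) ∨ 0)) ∨ φ) ⊕ θ) = 1 − 0.09 = 0.91
¬¬(¬(¬¬(ψ ⊕ ((θ ∨ ¬ψ) ∨ 0)) ∨ φ) ⊕ θ) = 1 − 0.91 = 0.09

0.09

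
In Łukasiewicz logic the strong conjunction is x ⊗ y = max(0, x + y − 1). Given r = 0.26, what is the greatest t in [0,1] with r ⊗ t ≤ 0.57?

1.00

The residuum of the Łukasiewicz t-norm gives the supremum: min(1, 1 − 0.26 + 0.57).
1 − 0.26 + 0.57 = 1.31, so t = min(1, 1.31) = 1.00.
Check: 0.26 ⊗ 1.00 = max(0, 0.26) = 0.26 ≤ 0.57.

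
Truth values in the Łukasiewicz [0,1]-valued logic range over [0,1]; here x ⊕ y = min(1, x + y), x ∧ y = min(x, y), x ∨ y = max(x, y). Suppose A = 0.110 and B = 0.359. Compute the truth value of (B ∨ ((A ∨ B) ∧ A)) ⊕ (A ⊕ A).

A ∨ B = max(0.110, 0.359) = 0.359
(A ∨ B) ∧ A = min(0.359, 0.110) = 0.110
B ∨ ((A ∨ B) ∧ A) = max(0.359, 0.110) = 0.359
A ⊕ A = min(1, 0.110 + 0.110) = min(1, 0.220) = 0.220
(B ∨ ((A ∨ B) ∧ A)) ⊕ (A ⊕ A) = min(1, 0.359 + 0.220) = min(1, 0.579) = 0.579

0.579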